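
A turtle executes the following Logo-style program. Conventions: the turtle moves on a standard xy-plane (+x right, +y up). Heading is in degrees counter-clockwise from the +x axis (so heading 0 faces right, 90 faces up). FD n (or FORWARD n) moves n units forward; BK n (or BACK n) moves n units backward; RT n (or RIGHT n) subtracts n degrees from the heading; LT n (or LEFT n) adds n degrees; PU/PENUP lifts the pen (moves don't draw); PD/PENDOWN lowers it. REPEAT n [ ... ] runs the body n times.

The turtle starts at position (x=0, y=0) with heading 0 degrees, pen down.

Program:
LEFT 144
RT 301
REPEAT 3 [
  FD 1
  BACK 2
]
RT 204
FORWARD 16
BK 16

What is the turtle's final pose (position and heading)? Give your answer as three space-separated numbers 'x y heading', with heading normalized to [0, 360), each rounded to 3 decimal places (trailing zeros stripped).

Executing turtle program step by step:
Start: pos=(0,0), heading=0, pen down
LT 144: heading 0 -> 144
RT 301: heading 144 -> 203
REPEAT 3 [
  -- iteration 1/3 --
  FD 1: (0,0) -> (-0.921,-0.391) [heading=203, draw]
  BK 2: (-0.921,-0.391) -> (0.921,0.391) [heading=203, draw]
  -- iteration 2/3 --
  FD 1: (0.921,0.391) -> (0,0) [heading=203, draw]
  BK 2: (0,0) -> (1.841,0.781) [heading=203, draw]
  -- iteration 3/3 --
  FD 1: (1.841,0.781) -> (0.921,0.391) [heading=203, draw]
  BK 2: (0.921,0.391) -> (2.762,1.172) [heading=203, draw]
]
RT 204: heading 203 -> 359
FD 16: (2.762,1.172) -> (18.759,0.893) [heading=359, draw]
BK 16: (18.759,0.893) -> (2.762,1.172) [heading=359, draw]
Final: pos=(2.762,1.172), heading=359, 8 segment(s) drawn

Answer: 2.762 1.172 359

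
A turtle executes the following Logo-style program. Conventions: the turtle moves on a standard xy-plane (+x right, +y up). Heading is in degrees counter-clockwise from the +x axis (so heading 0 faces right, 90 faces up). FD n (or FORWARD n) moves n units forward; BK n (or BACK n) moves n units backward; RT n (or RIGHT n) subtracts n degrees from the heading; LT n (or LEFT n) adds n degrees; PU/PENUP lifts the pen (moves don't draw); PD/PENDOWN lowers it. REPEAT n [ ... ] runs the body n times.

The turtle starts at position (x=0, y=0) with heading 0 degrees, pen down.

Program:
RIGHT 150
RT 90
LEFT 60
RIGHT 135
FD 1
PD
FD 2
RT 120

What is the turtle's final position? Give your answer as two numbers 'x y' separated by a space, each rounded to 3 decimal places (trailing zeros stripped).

Answer: 2.121 2.121

Derivation:
Executing turtle program step by step:
Start: pos=(0,0), heading=0, pen down
RT 150: heading 0 -> 210
RT 90: heading 210 -> 120
LT 60: heading 120 -> 180
RT 135: heading 180 -> 45
FD 1: (0,0) -> (0.707,0.707) [heading=45, draw]
PD: pen down
FD 2: (0.707,0.707) -> (2.121,2.121) [heading=45, draw]
RT 120: heading 45 -> 285
Final: pos=(2.121,2.121), heading=285, 2 segment(s) drawn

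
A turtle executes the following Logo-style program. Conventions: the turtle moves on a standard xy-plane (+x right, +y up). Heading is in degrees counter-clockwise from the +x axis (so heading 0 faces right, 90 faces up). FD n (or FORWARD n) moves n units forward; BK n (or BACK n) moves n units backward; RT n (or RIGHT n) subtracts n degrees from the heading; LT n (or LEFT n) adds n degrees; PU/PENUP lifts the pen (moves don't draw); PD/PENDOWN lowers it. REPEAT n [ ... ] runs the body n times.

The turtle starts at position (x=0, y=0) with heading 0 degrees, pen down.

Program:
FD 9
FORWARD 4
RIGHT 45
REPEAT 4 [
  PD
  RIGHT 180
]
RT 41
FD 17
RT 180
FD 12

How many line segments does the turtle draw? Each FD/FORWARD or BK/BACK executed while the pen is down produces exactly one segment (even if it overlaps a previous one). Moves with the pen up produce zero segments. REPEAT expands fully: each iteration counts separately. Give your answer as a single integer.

Executing turtle program step by step:
Start: pos=(0,0), heading=0, pen down
FD 9: (0,0) -> (9,0) [heading=0, draw]
FD 4: (9,0) -> (13,0) [heading=0, draw]
RT 45: heading 0 -> 315
REPEAT 4 [
  -- iteration 1/4 --
  PD: pen down
  RT 180: heading 315 -> 135
  -- iteration 2/4 --
  PD: pen down
  RT 180: heading 135 -> 315
  -- iteration 3/4 --
  PD: pen down
  RT 180: heading 315 -> 135
  -- iteration 4/4 --
  PD: pen down
  RT 180: heading 135 -> 315
]
RT 41: heading 315 -> 274
FD 17: (13,0) -> (14.186,-16.959) [heading=274, draw]
RT 180: heading 274 -> 94
FD 12: (14.186,-16.959) -> (13.349,-4.988) [heading=94, draw]
Final: pos=(13.349,-4.988), heading=94, 4 segment(s) drawn
Segments drawn: 4

Answer: 4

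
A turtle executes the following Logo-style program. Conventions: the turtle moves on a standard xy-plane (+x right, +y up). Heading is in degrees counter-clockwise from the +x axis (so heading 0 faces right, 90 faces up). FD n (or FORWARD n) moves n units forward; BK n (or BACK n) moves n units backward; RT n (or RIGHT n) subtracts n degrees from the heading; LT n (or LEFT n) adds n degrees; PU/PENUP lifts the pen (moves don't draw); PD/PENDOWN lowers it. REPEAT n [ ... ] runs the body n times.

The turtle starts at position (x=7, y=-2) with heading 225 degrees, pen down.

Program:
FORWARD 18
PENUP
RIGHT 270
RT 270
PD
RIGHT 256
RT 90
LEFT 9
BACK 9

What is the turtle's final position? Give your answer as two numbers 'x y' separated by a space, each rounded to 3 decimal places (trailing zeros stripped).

Answer: -9.099 -23.073

Derivation:
Executing turtle program step by step:
Start: pos=(7,-2), heading=225, pen down
FD 18: (7,-2) -> (-5.728,-14.728) [heading=225, draw]
PU: pen up
RT 270: heading 225 -> 315
RT 270: heading 315 -> 45
PD: pen down
RT 256: heading 45 -> 149
RT 90: heading 149 -> 59
LT 9: heading 59 -> 68
BK 9: (-5.728,-14.728) -> (-9.099,-23.073) [heading=68, draw]
Final: pos=(-9.099,-23.073), heading=68, 2 segment(s) drawn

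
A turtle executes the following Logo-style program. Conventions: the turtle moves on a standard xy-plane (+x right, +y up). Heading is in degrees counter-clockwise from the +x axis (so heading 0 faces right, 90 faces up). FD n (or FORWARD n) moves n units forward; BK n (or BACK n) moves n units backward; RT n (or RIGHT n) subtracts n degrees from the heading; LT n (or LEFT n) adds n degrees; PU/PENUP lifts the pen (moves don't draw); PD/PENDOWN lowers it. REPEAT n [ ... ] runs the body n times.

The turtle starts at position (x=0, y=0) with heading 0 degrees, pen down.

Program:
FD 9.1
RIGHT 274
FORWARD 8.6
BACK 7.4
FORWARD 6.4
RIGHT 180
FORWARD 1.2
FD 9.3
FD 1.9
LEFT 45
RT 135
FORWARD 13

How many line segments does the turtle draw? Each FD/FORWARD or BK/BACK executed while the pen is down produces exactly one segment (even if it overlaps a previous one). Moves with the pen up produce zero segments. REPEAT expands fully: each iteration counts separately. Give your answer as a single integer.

Executing turtle program step by step:
Start: pos=(0,0), heading=0, pen down
FD 9.1: (0,0) -> (9.1,0) [heading=0, draw]
RT 274: heading 0 -> 86
FD 8.6: (9.1,0) -> (9.7,8.579) [heading=86, draw]
BK 7.4: (9.7,8.579) -> (9.184,1.197) [heading=86, draw]
FD 6.4: (9.184,1.197) -> (9.63,7.581) [heading=86, draw]
RT 180: heading 86 -> 266
FD 1.2: (9.63,7.581) -> (9.546,6.384) [heading=266, draw]
FD 9.3: (9.546,6.384) -> (8.898,-2.893) [heading=266, draw]
FD 1.9: (8.898,-2.893) -> (8.765,-4.788) [heading=266, draw]
LT 45: heading 266 -> 311
RT 135: heading 311 -> 176
FD 13: (8.765,-4.788) -> (-4.203,-3.881) [heading=176, draw]
Final: pos=(-4.203,-3.881), heading=176, 8 segment(s) drawn
Segments drawn: 8

Answer: 8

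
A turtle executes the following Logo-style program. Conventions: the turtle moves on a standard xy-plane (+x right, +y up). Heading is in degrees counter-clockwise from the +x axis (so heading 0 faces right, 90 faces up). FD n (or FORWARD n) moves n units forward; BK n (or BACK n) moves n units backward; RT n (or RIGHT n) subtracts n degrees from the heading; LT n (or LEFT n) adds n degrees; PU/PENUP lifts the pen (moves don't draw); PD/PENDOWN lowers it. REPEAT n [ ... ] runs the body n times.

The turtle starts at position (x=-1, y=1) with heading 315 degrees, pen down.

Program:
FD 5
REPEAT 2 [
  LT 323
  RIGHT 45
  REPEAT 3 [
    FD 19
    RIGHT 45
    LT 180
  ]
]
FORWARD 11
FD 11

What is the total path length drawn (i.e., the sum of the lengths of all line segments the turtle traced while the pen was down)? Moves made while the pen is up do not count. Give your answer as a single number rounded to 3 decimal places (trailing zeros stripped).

Answer: 141

Derivation:
Executing turtle program step by step:
Start: pos=(-1,1), heading=315, pen down
FD 5: (-1,1) -> (2.536,-2.536) [heading=315, draw]
REPEAT 2 [
  -- iteration 1/2 --
  LT 323: heading 315 -> 278
  RT 45: heading 278 -> 233
  REPEAT 3 [
    -- iteration 1/3 --
    FD 19: (2.536,-2.536) -> (-8.899,-17.71) [heading=233, draw]
    RT 45: heading 233 -> 188
    LT 180: heading 188 -> 8
    -- iteration 2/3 --
    FD 19: (-8.899,-17.71) -> (9.916,-15.065) [heading=8, draw]
    RT 45: heading 8 -> 323
    LT 180: heading 323 -> 143
    -- iteration 3/3 --
    FD 19: (9.916,-15.065) -> (-5.258,-3.631) [heading=143, draw]
    RT 45: heading 143 -> 98
    LT 180: heading 98 -> 278
  ]
  -- iteration 2/2 --
  LT 323: heading 278 -> 241
  RT 45: heading 241 -> 196
  REPEAT 3 [
    -- iteration 1/3 --
    FD 19: (-5.258,-3.631) -> (-23.522,-8.868) [heading=196, draw]
    RT 45: heading 196 -> 151
    LT 180: heading 151 -> 331
    -- iteration 2/3 --
    FD 19: (-23.522,-8.868) -> (-6.904,-18.079) [heading=331, draw]
    RT 45: heading 331 -> 286
    LT 180: heading 286 -> 106
    -- iteration 3/3 --
    FD 19: (-6.904,-18.079) -> (-12.141,0.185) [heading=106, draw]
    RT 45: heading 106 -> 61
    LT 180: heading 61 -> 241
  ]
]
FD 11: (-12.141,0.185) -> (-17.474,-9.436) [heading=241, draw]
FD 11: (-17.474,-9.436) -> (-22.807,-19.057) [heading=241, draw]
Final: pos=(-22.807,-19.057), heading=241, 9 segment(s) drawn

Segment lengths:
  seg 1: (-1,1) -> (2.536,-2.536), length = 5
  seg 2: (2.536,-2.536) -> (-8.899,-17.71), length = 19
  seg 3: (-8.899,-17.71) -> (9.916,-15.065), length = 19
  seg 4: (9.916,-15.065) -> (-5.258,-3.631), length = 19
  seg 5: (-5.258,-3.631) -> (-23.522,-8.868), length = 19
  seg 6: (-23.522,-8.868) -> (-6.904,-18.079), length = 19
  seg 7: (-6.904,-18.079) -> (-12.141,0.185), length = 19
  seg 8: (-12.141,0.185) -> (-17.474,-9.436), length = 11
  seg 9: (-17.474,-9.436) -> (-22.807,-19.057), length = 11
Total = 141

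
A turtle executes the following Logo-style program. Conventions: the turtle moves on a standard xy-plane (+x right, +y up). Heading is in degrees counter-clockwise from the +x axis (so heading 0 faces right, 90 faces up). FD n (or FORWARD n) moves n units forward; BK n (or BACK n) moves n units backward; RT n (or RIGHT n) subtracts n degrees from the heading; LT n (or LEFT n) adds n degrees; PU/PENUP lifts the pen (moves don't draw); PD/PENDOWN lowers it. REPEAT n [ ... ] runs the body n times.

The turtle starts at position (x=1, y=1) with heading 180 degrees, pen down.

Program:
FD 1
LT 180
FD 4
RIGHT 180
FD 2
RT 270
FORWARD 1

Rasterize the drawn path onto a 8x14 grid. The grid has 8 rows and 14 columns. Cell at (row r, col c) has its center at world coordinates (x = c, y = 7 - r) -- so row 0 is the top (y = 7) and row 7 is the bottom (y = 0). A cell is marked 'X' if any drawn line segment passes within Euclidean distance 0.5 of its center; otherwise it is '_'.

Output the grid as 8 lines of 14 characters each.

Segment 0: (1,1) -> (0,1)
Segment 1: (0,1) -> (4,1)
Segment 2: (4,1) -> (2,1)
Segment 3: (2,1) -> (2,-0)

Answer: ______________
______________
______________
______________
______________
______________
XXXXX_________
__X___________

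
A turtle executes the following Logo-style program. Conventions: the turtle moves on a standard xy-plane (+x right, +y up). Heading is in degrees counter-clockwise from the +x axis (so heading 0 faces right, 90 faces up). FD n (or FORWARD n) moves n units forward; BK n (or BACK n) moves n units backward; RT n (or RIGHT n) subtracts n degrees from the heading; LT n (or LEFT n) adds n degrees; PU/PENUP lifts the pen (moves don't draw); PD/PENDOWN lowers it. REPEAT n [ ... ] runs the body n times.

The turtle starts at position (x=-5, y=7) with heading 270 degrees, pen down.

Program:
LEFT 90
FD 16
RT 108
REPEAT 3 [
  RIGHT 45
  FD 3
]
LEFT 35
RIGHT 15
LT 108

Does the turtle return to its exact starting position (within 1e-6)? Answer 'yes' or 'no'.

Executing turtle program step by step:
Start: pos=(-5,7), heading=270, pen down
LT 90: heading 270 -> 0
FD 16: (-5,7) -> (11,7) [heading=0, draw]
RT 108: heading 0 -> 252
REPEAT 3 [
  -- iteration 1/3 --
  RT 45: heading 252 -> 207
  FD 3: (11,7) -> (8.327,5.638) [heading=207, draw]
  -- iteration 2/3 --
  RT 45: heading 207 -> 162
  FD 3: (8.327,5.638) -> (5.474,6.565) [heading=162, draw]
  -- iteration 3/3 --
  RT 45: heading 162 -> 117
  FD 3: (5.474,6.565) -> (4.112,9.238) [heading=117, draw]
]
LT 35: heading 117 -> 152
RT 15: heading 152 -> 137
LT 108: heading 137 -> 245
Final: pos=(4.112,9.238), heading=245, 4 segment(s) drawn

Start position: (-5, 7)
Final position: (4.112, 9.238)
Distance = 9.383; >= 1e-6 -> NOT closed

Answer: no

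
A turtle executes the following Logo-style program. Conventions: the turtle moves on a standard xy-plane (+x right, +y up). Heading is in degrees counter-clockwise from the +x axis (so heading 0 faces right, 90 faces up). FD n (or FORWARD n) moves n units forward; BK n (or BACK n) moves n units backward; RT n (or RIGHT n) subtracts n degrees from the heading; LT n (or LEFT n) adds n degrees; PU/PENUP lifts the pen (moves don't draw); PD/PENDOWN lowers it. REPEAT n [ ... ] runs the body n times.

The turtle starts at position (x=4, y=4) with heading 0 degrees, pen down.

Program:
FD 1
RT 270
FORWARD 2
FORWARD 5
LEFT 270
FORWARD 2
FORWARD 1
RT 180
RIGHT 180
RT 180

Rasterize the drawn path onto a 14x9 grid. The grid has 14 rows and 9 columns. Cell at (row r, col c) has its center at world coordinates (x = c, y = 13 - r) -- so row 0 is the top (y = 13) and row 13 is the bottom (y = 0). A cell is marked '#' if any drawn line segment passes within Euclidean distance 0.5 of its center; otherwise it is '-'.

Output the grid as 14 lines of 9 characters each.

Segment 0: (4,4) -> (5,4)
Segment 1: (5,4) -> (5,6)
Segment 2: (5,6) -> (5,11)
Segment 3: (5,11) -> (7,11)
Segment 4: (7,11) -> (8,11)

Answer: ---------
---------
-----####
-----#---
-----#---
-----#---
-----#---
-----#---
-----#---
----##---
---------
---------
---------
---------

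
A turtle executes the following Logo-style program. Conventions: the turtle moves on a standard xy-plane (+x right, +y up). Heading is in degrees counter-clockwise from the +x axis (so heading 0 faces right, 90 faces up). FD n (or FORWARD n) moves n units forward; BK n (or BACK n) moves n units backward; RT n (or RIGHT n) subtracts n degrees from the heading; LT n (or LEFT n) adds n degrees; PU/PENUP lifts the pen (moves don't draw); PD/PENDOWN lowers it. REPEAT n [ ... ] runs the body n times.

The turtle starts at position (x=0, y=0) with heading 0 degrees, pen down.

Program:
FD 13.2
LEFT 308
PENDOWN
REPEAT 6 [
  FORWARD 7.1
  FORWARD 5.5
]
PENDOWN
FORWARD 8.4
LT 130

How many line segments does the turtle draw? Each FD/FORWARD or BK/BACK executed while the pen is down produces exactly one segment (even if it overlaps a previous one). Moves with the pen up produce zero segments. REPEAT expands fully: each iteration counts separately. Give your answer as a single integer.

Executing turtle program step by step:
Start: pos=(0,0), heading=0, pen down
FD 13.2: (0,0) -> (13.2,0) [heading=0, draw]
LT 308: heading 0 -> 308
PD: pen down
REPEAT 6 [
  -- iteration 1/6 --
  FD 7.1: (13.2,0) -> (17.571,-5.595) [heading=308, draw]
  FD 5.5: (17.571,-5.595) -> (20.957,-9.929) [heading=308, draw]
  -- iteration 2/6 --
  FD 7.1: (20.957,-9.929) -> (25.329,-15.524) [heading=308, draw]
  FD 5.5: (25.329,-15.524) -> (28.715,-19.858) [heading=308, draw]
  -- iteration 3/6 --
  FD 7.1: (28.715,-19.858) -> (33.086,-25.453) [heading=308, draw]
  FD 5.5: (33.086,-25.453) -> (36.472,-29.787) [heading=308, draw]
  -- iteration 4/6 --
  FD 7.1: (36.472,-29.787) -> (40.843,-35.382) [heading=308, draw]
  FD 5.5: (40.843,-35.382) -> (44.229,-39.716) [heading=308, draw]
  -- iteration 5/6 --
  FD 7.1: (44.229,-39.716) -> (48.601,-45.311) [heading=308, draw]
  FD 5.5: (48.601,-45.311) -> (51.987,-49.645) [heading=308, draw]
  -- iteration 6/6 --
  FD 7.1: (51.987,-49.645) -> (56.358,-55.24) [heading=308, draw]
  FD 5.5: (56.358,-55.24) -> (59.744,-59.574) [heading=308, draw]
]
PD: pen down
FD 8.4: (59.744,-59.574) -> (64.916,-66.193) [heading=308, draw]
LT 130: heading 308 -> 78
Final: pos=(64.916,-66.193), heading=78, 14 segment(s) drawn
Segments drawn: 14

Answer: 14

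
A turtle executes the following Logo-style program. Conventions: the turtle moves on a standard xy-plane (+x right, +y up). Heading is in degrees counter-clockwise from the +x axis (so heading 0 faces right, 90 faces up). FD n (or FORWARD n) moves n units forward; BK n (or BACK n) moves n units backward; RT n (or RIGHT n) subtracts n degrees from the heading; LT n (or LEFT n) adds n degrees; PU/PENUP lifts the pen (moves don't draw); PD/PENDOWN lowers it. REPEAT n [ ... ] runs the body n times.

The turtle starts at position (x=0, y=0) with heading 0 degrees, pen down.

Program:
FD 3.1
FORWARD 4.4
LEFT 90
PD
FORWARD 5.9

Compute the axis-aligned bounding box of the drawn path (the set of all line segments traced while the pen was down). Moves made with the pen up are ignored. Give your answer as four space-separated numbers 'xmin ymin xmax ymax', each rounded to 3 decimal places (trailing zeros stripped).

Answer: 0 0 7.5 5.9

Derivation:
Executing turtle program step by step:
Start: pos=(0,0), heading=0, pen down
FD 3.1: (0,0) -> (3.1,0) [heading=0, draw]
FD 4.4: (3.1,0) -> (7.5,0) [heading=0, draw]
LT 90: heading 0 -> 90
PD: pen down
FD 5.9: (7.5,0) -> (7.5,5.9) [heading=90, draw]
Final: pos=(7.5,5.9), heading=90, 3 segment(s) drawn

Segment endpoints: x in {0, 3.1, 7.5}, y in {0, 5.9}
xmin=0, ymin=0, xmax=7.5, ymax=5.9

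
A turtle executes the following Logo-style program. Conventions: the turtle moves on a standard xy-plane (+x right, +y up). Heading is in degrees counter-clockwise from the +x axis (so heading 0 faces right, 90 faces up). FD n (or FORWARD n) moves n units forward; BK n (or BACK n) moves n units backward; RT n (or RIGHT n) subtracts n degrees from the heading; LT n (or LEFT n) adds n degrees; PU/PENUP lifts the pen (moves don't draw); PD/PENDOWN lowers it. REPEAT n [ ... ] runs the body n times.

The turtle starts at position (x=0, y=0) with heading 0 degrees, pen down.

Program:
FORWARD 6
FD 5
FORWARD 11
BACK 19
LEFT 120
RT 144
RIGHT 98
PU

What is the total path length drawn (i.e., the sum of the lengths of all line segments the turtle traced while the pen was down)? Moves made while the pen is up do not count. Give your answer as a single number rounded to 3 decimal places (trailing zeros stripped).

Executing turtle program step by step:
Start: pos=(0,0), heading=0, pen down
FD 6: (0,0) -> (6,0) [heading=0, draw]
FD 5: (6,0) -> (11,0) [heading=0, draw]
FD 11: (11,0) -> (22,0) [heading=0, draw]
BK 19: (22,0) -> (3,0) [heading=0, draw]
LT 120: heading 0 -> 120
RT 144: heading 120 -> 336
RT 98: heading 336 -> 238
PU: pen up
Final: pos=(3,0), heading=238, 4 segment(s) drawn

Segment lengths:
  seg 1: (0,0) -> (6,0), length = 6
  seg 2: (6,0) -> (11,0), length = 5
  seg 3: (11,0) -> (22,0), length = 11
  seg 4: (22,0) -> (3,0), length = 19
Total = 41

Answer: 41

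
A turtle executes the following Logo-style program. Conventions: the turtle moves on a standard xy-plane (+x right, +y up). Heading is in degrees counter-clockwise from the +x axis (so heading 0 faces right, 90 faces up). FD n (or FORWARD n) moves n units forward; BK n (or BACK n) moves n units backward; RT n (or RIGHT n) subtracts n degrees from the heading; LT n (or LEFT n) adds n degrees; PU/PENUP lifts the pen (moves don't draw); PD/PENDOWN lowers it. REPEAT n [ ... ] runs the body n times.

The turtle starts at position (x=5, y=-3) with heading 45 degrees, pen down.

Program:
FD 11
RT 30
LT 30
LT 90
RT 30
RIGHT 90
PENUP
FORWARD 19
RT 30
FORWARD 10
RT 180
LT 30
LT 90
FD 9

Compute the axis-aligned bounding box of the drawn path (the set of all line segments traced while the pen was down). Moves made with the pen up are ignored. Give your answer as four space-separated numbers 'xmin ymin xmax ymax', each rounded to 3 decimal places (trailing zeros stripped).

Answer: 5 -3 12.778 4.778

Derivation:
Executing turtle program step by step:
Start: pos=(5,-3), heading=45, pen down
FD 11: (5,-3) -> (12.778,4.778) [heading=45, draw]
RT 30: heading 45 -> 15
LT 30: heading 15 -> 45
LT 90: heading 45 -> 135
RT 30: heading 135 -> 105
RT 90: heading 105 -> 15
PU: pen up
FD 19: (12.778,4.778) -> (31.131,9.696) [heading=15, move]
RT 30: heading 15 -> 345
FD 10: (31.131,9.696) -> (40.79,7.108) [heading=345, move]
RT 180: heading 345 -> 165
LT 30: heading 165 -> 195
LT 90: heading 195 -> 285
FD 9: (40.79,7.108) -> (43.119,-1.586) [heading=285, move]
Final: pos=(43.119,-1.586), heading=285, 1 segment(s) drawn

Segment endpoints: x in {5, 12.778}, y in {-3, 4.778}
xmin=5, ymin=-3, xmax=12.778, ymax=4.778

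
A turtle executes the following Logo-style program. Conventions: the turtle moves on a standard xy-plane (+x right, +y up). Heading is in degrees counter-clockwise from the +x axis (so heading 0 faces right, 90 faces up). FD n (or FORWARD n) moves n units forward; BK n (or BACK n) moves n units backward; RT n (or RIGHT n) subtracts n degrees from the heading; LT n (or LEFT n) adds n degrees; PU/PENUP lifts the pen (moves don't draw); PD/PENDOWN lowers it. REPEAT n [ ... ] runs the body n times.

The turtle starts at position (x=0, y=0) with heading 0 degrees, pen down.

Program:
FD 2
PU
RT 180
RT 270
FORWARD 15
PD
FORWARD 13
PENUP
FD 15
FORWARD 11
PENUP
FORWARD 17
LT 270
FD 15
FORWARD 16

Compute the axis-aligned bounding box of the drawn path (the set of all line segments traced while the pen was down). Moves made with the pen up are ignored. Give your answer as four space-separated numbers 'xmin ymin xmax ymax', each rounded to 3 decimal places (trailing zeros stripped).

Executing turtle program step by step:
Start: pos=(0,0), heading=0, pen down
FD 2: (0,0) -> (2,0) [heading=0, draw]
PU: pen up
RT 180: heading 0 -> 180
RT 270: heading 180 -> 270
FD 15: (2,0) -> (2,-15) [heading=270, move]
PD: pen down
FD 13: (2,-15) -> (2,-28) [heading=270, draw]
PU: pen up
FD 15: (2,-28) -> (2,-43) [heading=270, move]
FD 11: (2,-43) -> (2,-54) [heading=270, move]
PU: pen up
FD 17: (2,-54) -> (2,-71) [heading=270, move]
LT 270: heading 270 -> 180
FD 15: (2,-71) -> (-13,-71) [heading=180, move]
FD 16: (-13,-71) -> (-29,-71) [heading=180, move]
Final: pos=(-29,-71), heading=180, 2 segment(s) drawn

Segment endpoints: x in {0, 2, 2, 2}, y in {-28, -15, 0}
xmin=0, ymin=-28, xmax=2, ymax=0

Answer: 0 -28 2 0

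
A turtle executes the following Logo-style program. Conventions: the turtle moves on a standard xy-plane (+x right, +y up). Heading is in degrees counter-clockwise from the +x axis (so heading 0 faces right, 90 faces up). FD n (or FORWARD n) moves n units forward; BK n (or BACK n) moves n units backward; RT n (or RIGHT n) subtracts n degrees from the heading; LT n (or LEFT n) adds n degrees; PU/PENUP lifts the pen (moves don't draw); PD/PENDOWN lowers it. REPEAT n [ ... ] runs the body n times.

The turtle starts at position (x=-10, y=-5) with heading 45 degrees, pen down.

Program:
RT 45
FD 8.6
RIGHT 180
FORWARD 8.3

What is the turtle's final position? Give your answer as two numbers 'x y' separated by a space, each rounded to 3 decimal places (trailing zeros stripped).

Executing turtle program step by step:
Start: pos=(-10,-5), heading=45, pen down
RT 45: heading 45 -> 0
FD 8.6: (-10,-5) -> (-1.4,-5) [heading=0, draw]
RT 180: heading 0 -> 180
FD 8.3: (-1.4,-5) -> (-9.7,-5) [heading=180, draw]
Final: pos=(-9.7,-5), heading=180, 2 segment(s) drawn

Answer: -9.7 -5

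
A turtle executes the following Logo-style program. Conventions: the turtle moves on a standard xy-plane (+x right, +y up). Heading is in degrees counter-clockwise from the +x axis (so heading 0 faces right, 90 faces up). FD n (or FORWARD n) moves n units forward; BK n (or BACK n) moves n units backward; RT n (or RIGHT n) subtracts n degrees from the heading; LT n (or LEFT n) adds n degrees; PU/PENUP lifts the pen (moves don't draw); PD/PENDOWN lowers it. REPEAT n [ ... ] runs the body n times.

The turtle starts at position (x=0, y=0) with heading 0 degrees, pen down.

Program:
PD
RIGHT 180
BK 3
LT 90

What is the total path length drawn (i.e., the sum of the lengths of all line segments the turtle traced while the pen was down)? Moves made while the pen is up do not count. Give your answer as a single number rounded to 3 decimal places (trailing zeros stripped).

Executing turtle program step by step:
Start: pos=(0,0), heading=0, pen down
PD: pen down
RT 180: heading 0 -> 180
BK 3: (0,0) -> (3,0) [heading=180, draw]
LT 90: heading 180 -> 270
Final: pos=(3,0), heading=270, 1 segment(s) drawn

Segment lengths:
  seg 1: (0,0) -> (3,0), length = 3
Total = 3

Answer: 3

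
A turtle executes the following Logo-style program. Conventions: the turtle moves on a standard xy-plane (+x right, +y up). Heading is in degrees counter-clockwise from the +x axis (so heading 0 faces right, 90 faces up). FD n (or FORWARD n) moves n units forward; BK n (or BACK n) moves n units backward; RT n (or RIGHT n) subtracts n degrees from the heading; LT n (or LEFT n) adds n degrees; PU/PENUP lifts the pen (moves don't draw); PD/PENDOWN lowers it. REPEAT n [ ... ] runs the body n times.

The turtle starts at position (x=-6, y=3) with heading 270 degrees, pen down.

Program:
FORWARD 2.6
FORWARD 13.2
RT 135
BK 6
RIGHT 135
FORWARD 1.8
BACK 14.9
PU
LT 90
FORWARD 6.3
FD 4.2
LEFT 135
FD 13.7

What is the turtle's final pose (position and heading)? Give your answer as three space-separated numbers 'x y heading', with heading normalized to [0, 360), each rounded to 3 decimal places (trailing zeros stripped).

Executing turtle program step by step:
Start: pos=(-6,3), heading=270, pen down
FD 2.6: (-6,3) -> (-6,0.4) [heading=270, draw]
FD 13.2: (-6,0.4) -> (-6,-12.8) [heading=270, draw]
RT 135: heading 270 -> 135
BK 6: (-6,-12.8) -> (-1.757,-17.043) [heading=135, draw]
RT 135: heading 135 -> 0
FD 1.8: (-1.757,-17.043) -> (0.043,-17.043) [heading=0, draw]
BK 14.9: (0.043,-17.043) -> (-14.857,-17.043) [heading=0, draw]
PU: pen up
LT 90: heading 0 -> 90
FD 6.3: (-14.857,-17.043) -> (-14.857,-10.743) [heading=90, move]
FD 4.2: (-14.857,-10.743) -> (-14.857,-6.543) [heading=90, move]
LT 135: heading 90 -> 225
FD 13.7: (-14.857,-6.543) -> (-24.545,-16.23) [heading=225, move]
Final: pos=(-24.545,-16.23), heading=225, 5 segment(s) drawn

Answer: -24.545 -16.23 225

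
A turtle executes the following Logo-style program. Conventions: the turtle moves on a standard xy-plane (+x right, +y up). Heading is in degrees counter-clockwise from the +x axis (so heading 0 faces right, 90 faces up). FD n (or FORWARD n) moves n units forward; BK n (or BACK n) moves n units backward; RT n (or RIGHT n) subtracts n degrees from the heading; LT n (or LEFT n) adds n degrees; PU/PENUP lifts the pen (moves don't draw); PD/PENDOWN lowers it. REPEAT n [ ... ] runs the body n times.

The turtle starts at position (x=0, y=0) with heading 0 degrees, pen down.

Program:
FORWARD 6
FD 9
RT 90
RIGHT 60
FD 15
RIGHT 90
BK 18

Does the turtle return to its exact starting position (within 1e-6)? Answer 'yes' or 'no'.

Answer: no

Derivation:
Executing turtle program step by step:
Start: pos=(0,0), heading=0, pen down
FD 6: (0,0) -> (6,0) [heading=0, draw]
FD 9: (6,0) -> (15,0) [heading=0, draw]
RT 90: heading 0 -> 270
RT 60: heading 270 -> 210
FD 15: (15,0) -> (2.01,-7.5) [heading=210, draw]
RT 90: heading 210 -> 120
BK 18: (2.01,-7.5) -> (11.01,-23.088) [heading=120, draw]
Final: pos=(11.01,-23.088), heading=120, 4 segment(s) drawn

Start position: (0, 0)
Final position: (11.01, -23.088)
Distance = 25.579; >= 1e-6 -> NOT closed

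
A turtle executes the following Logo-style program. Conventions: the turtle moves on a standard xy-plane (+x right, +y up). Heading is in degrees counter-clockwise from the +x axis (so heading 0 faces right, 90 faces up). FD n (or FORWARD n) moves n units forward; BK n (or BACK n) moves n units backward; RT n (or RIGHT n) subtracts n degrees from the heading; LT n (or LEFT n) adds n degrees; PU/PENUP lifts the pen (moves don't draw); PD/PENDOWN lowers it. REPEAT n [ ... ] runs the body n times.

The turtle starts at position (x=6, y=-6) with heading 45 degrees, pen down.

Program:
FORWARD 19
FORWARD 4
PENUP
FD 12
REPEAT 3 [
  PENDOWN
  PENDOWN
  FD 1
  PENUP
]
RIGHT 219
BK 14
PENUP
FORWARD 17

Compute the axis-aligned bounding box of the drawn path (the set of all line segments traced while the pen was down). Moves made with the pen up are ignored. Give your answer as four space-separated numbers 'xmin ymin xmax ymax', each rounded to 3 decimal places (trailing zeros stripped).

Executing turtle program step by step:
Start: pos=(6,-6), heading=45, pen down
FD 19: (6,-6) -> (19.435,7.435) [heading=45, draw]
FD 4: (19.435,7.435) -> (22.263,10.263) [heading=45, draw]
PU: pen up
FD 12: (22.263,10.263) -> (30.749,18.749) [heading=45, move]
REPEAT 3 [
  -- iteration 1/3 --
  PD: pen down
  PD: pen down
  FD 1: (30.749,18.749) -> (31.456,19.456) [heading=45, draw]
  PU: pen up
  -- iteration 2/3 --
  PD: pen down
  PD: pen down
  FD 1: (31.456,19.456) -> (32.163,20.163) [heading=45, draw]
  PU: pen up
  -- iteration 3/3 --
  PD: pen down
  PD: pen down
  FD 1: (32.163,20.163) -> (32.87,20.87) [heading=45, draw]
  PU: pen up
]
RT 219: heading 45 -> 186
BK 14: (32.87,20.87) -> (46.793,22.333) [heading=186, move]
PU: pen up
FD 17: (46.793,22.333) -> (29.886,20.556) [heading=186, move]
Final: pos=(29.886,20.556), heading=186, 5 segment(s) drawn

Segment endpoints: x in {6, 19.435, 22.263, 30.749, 31.456, 32.163, 32.87}, y in {-6, 7.435, 10.263, 18.749, 19.456, 20.163, 20.87}
xmin=6, ymin=-6, xmax=32.87, ymax=20.87

Answer: 6 -6 32.87 20.87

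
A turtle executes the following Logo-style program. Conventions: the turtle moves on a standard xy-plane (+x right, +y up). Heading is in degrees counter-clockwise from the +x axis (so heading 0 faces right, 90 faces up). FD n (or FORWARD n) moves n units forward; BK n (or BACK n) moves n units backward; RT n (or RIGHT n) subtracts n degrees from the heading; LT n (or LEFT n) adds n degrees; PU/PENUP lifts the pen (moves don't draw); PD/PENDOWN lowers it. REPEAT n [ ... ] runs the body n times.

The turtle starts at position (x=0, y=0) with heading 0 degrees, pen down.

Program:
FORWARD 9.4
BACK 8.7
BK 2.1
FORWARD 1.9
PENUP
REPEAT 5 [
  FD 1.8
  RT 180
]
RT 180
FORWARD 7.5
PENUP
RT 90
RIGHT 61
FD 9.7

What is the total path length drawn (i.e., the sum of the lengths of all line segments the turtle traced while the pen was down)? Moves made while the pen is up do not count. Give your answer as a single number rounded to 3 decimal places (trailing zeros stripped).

Answer: 22.1

Derivation:
Executing turtle program step by step:
Start: pos=(0,0), heading=0, pen down
FD 9.4: (0,0) -> (9.4,0) [heading=0, draw]
BK 8.7: (9.4,0) -> (0.7,0) [heading=0, draw]
BK 2.1: (0.7,0) -> (-1.4,0) [heading=0, draw]
FD 1.9: (-1.4,0) -> (0.5,0) [heading=0, draw]
PU: pen up
REPEAT 5 [
  -- iteration 1/5 --
  FD 1.8: (0.5,0) -> (2.3,0) [heading=0, move]
  RT 180: heading 0 -> 180
  -- iteration 2/5 --
  FD 1.8: (2.3,0) -> (0.5,0) [heading=180, move]
  RT 180: heading 180 -> 0
  -- iteration 3/5 --
  FD 1.8: (0.5,0) -> (2.3,0) [heading=0, move]
  RT 180: heading 0 -> 180
  -- iteration 4/5 --
  FD 1.8: (2.3,0) -> (0.5,0) [heading=180, move]
  RT 180: heading 180 -> 0
  -- iteration 5/5 --
  FD 1.8: (0.5,0) -> (2.3,0) [heading=0, move]
  RT 180: heading 0 -> 180
]
RT 180: heading 180 -> 0
FD 7.5: (2.3,0) -> (9.8,0) [heading=0, move]
PU: pen up
RT 90: heading 0 -> 270
RT 61: heading 270 -> 209
FD 9.7: (9.8,0) -> (1.316,-4.703) [heading=209, move]
Final: pos=(1.316,-4.703), heading=209, 4 segment(s) drawn

Segment lengths:
  seg 1: (0,0) -> (9.4,0), length = 9.4
  seg 2: (9.4,0) -> (0.7,0), length = 8.7
  seg 3: (0.7,0) -> (-1.4,0), length = 2.1
  seg 4: (-1.4,0) -> (0.5,0), length = 1.9
Total = 22.1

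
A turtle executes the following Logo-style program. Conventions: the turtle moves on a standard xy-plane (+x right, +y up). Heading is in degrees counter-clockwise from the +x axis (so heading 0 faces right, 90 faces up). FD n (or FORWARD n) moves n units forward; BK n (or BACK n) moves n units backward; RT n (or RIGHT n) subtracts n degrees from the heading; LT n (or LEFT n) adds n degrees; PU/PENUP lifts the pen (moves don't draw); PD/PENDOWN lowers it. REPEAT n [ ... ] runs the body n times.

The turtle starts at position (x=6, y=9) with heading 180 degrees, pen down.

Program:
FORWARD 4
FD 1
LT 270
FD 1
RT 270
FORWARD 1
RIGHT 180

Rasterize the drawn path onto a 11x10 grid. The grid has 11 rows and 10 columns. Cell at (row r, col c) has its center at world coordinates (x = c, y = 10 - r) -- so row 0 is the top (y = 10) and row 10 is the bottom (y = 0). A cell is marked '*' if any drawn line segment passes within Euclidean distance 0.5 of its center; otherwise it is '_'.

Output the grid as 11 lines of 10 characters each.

Answer: **________
_******___
__________
__________
__________
__________
__________
__________
__________
__________
__________

Derivation:
Segment 0: (6,9) -> (2,9)
Segment 1: (2,9) -> (1,9)
Segment 2: (1,9) -> (1,10)
Segment 3: (1,10) -> (0,10)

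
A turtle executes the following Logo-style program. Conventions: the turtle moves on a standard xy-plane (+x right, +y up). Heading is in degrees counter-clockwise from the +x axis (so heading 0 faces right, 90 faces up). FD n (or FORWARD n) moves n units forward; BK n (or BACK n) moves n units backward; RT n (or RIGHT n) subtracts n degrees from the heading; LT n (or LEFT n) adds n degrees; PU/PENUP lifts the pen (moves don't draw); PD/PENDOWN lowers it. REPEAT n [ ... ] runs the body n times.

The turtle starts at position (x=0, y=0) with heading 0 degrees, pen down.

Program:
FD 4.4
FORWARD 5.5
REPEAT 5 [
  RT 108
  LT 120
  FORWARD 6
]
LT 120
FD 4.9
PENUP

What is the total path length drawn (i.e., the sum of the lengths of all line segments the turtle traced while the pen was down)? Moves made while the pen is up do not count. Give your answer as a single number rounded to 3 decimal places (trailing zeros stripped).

Executing turtle program step by step:
Start: pos=(0,0), heading=0, pen down
FD 4.4: (0,0) -> (4.4,0) [heading=0, draw]
FD 5.5: (4.4,0) -> (9.9,0) [heading=0, draw]
REPEAT 5 [
  -- iteration 1/5 --
  RT 108: heading 0 -> 252
  LT 120: heading 252 -> 12
  FD 6: (9.9,0) -> (15.769,1.247) [heading=12, draw]
  -- iteration 2/5 --
  RT 108: heading 12 -> 264
  LT 120: heading 264 -> 24
  FD 6: (15.769,1.247) -> (21.25,3.688) [heading=24, draw]
  -- iteration 3/5 --
  RT 108: heading 24 -> 276
  LT 120: heading 276 -> 36
  FD 6: (21.25,3.688) -> (26.104,7.215) [heading=36, draw]
  -- iteration 4/5 --
  RT 108: heading 36 -> 288
  LT 120: heading 288 -> 48
  FD 6: (26.104,7.215) -> (30.119,11.673) [heading=48, draw]
  -- iteration 5/5 --
  RT 108: heading 48 -> 300
  LT 120: heading 300 -> 60
  FD 6: (30.119,11.673) -> (33.119,16.87) [heading=60, draw]
]
LT 120: heading 60 -> 180
FD 4.9: (33.119,16.87) -> (28.219,16.87) [heading=180, draw]
PU: pen up
Final: pos=(28.219,16.87), heading=180, 8 segment(s) drawn

Segment lengths:
  seg 1: (0,0) -> (4.4,0), length = 4.4
  seg 2: (4.4,0) -> (9.9,0), length = 5.5
  seg 3: (9.9,0) -> (15.769,1.247), length = 6
  seg 4: (15.769,1.247) -> (21.25,3.688), length = 6
  seg 5: (21.25,3.688) -> (26.104,7.215), length = 6
  seg 6: (26.104,7.215) -> (30.119,11.673), length = 6
  seg 7: (30.119,11.673) -> (33.119,16.87), length = 6
  seg 8: (33.119,16.87) -> (28.219,16.87), length = 4.9
Total = 44.8

Answer: 44.8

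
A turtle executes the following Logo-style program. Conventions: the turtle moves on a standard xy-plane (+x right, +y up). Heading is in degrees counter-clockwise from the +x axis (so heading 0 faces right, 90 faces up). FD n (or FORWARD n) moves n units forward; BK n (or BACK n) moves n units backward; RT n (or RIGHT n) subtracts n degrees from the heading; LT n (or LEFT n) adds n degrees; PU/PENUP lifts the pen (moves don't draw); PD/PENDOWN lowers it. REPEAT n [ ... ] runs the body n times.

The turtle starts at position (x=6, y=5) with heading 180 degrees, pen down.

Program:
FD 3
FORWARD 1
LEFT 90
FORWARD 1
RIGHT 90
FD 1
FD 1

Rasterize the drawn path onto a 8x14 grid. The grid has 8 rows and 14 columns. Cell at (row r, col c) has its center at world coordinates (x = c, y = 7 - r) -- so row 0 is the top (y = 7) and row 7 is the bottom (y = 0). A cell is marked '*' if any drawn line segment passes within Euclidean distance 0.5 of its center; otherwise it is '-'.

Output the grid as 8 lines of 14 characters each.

Answer: --------------
--------------
--*****-------
***-----------
--------------
--------------
--------------
--------------

Derivation:
Segment 0: (6,5) -> (3,5)
Segment 1: (3,5) -> (2,5)
Segment 2: (2,5) -> (2,4)
Segment 3: (2,4) -> (1,4)
Segment 4: (1,4) -> (-0,4)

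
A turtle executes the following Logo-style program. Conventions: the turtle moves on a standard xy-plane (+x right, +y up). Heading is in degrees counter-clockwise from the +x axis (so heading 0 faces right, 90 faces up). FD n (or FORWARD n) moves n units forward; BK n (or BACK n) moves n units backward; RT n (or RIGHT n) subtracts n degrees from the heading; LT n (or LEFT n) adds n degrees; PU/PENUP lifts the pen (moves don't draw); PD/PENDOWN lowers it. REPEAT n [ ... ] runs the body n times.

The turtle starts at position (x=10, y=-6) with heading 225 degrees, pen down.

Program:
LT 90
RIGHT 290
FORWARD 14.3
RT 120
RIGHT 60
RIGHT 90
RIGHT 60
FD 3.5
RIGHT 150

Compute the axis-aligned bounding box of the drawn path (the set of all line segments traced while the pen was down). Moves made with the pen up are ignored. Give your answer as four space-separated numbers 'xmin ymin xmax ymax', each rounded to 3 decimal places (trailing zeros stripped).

Answer: 10 -6 24.968 2.91

Derivation:
Executing turtle program step by step:
Start: pos=(10,-6), heading=225, pen down
LT 90: heading 225 -> 315
RT 290: heading 315 -> 25
FD 14.3: (10,-6) -> (22.96,0.043) [heading=25, draw]
RT 120: heading 25 -> 265
RT 60: heading 265 -> 205
RT 90: heading 205 -> 115
RT 60: heading 115 -> 55
FD 3.5: (22.96,0.043) -> (24.968,2.91) [heading=55, draw]
RT 150: heading 55 -> 265
Final: pos=(24.968,2.91), heading=265, 2 segment(s) drawn

Segment endpoints: x in {10, 22.96, 24.968}, y in {-6, 0.043, 2.91}
xmin=10, ymin=-6, xmax=24.968, ymax=2.91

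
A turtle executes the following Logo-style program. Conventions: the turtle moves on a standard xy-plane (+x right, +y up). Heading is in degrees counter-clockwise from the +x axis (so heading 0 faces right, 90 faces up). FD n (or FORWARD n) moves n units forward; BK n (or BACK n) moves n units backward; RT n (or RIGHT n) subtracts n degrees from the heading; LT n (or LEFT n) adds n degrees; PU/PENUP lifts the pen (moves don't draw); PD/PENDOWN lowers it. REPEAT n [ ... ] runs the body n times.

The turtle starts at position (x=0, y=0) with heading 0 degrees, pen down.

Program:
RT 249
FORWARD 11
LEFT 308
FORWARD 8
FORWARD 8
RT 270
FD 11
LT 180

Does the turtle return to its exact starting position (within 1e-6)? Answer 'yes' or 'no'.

Answer: no

Derivation:
Executing turtle program step by step:
Start: pos=(0,0), heading=0, pen down
RT 249: heading 0 -> 111
FD 11: (0,0) -> (-3.942,10.269) [heading=111, draw]
LT 308: heading 111 -> 59
FD 8: (-3.942,10.269) -> (0.178,17.127) [heading=59, draw]
FD 8: (0.178,17.127) -> (4.299,23.984) [heading=59, draw]
RT 270: heading 59 -> 149
FD 11: (4.299,23.984) -> (-5.13,29.649) [heading=149, draw]
LT 180: heading 149 -> 329
Final: pos=(-5.13,29.649), heading=329, 4 segment(s) drawn

Start position: (0, 0)
Final position: (-5.13, 29.649)
Distance = 30.09; >= 1e-6 -> NOT closed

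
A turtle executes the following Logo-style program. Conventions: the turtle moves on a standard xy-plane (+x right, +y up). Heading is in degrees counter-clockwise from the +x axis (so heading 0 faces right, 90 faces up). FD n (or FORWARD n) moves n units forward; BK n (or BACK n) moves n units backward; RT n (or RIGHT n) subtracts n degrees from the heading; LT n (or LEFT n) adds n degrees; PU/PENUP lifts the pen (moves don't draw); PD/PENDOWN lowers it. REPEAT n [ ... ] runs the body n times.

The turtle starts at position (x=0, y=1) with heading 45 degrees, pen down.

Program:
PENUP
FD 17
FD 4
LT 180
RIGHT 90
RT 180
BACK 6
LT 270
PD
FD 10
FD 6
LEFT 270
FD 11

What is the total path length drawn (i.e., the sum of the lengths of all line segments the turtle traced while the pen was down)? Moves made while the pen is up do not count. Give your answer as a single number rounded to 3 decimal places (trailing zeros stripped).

Executing turtle program step by step:
Start: pos=(0,1), heading=45, pen down
PU: pen up
FD 17: (0,1) -> (12.021,13.021) [heading=45, move]
FD 4: (12.021,13.021) -> (14.849,15.849) [heading=45, move]
LT 180: heading 45 -> 225
RT 90: heading 225 -> 135
RT 180: heading 135 -> 315
BK 6: (14.849,15.849) -> (10.607,20.092) [heading=315, move]
LT 270: heading 315 -> 225
PD: pen down
FD 10: (10.607,20.092) -> (3.536,13.021) [heading=225, draw]
FD 6: (3.536,13.021) -> (-0.707,8.778) [heading=225, draw]
LT 270: heading 225 -> 135
FD 11: (-0.707,8.778) -> (-8.485,16.556) [heading=135, draw]
Final: pos=(-8.485,16.556), heading=135, 3 segment(s) drawn

Segment lengths:
  seg 1: (10.607,20.092) -> (3.536,13.021), length = 10
  seg 2: (3.536,13.021) -> (-0.707,8.778), length = 6
  seg 3: (-0.707,8.778) -> (-8.485,16.556), length = 11
Total = 27

Answer: 27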